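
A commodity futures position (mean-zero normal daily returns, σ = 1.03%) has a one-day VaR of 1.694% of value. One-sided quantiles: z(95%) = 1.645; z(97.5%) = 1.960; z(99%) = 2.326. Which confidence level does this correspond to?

95%

Implied z = VaR/σ = 1.694 / 1.03 = 1.645.
This matches z(95%) = 1.645.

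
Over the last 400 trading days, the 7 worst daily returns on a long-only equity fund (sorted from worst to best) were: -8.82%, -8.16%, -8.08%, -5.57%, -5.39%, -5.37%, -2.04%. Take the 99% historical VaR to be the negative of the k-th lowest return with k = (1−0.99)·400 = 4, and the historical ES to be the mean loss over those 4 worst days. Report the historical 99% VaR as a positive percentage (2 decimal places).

k = 4; the 4th lowest return is -5.57%, so VaR = 5.57%.

5.57%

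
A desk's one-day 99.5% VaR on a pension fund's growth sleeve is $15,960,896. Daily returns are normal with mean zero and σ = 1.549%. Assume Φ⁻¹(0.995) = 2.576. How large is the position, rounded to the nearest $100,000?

VaR as a fraction of value: z·σ = 2.576 × 1.549% = 3.99022%.
Position = $15,960,896 / 0.0399022 = $400,000,000.

$400,000,000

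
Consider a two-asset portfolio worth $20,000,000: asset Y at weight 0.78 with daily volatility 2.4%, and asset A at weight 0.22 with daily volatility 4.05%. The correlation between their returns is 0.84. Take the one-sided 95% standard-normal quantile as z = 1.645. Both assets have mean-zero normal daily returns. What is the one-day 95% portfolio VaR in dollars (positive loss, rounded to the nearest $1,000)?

σ_p² = 0.78²·2.4² + 0.22²·4.05² + 2·0.84·0.78·0.22·2.4·4.05 = 7.1004 (%²).
σ_p = √7.1004 = 2.665%.
VaR = 1.645 × 2.665% = 4.384%; on $20,000,000 that is $876,800.

$877,000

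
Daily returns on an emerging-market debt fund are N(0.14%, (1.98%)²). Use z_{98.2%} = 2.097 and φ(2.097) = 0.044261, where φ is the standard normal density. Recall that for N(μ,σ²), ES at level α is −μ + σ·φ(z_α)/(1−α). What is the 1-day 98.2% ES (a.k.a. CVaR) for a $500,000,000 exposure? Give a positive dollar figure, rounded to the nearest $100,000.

$23,600,000

Tail multiplier: φ(z)/(1−α) = 0.044261 / 0.018 = 2.459.
ES = −(0.14%) + 1.98% × 2.459 = 4.729%.
On $500,000,000: 0.04729 × $500,000,000 = $23,645,000.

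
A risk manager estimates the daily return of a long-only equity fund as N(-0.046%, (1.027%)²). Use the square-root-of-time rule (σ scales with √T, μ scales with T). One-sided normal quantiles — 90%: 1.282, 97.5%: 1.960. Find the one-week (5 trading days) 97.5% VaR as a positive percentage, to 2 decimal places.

σ_{5d} = 1.027% × √5 = 2.296%; μ_{5d} = 5 × -0.046% = -0.230%.
VaR = −(-0.230%) + 1.960 × 2.296% = 4.730%.

4.73%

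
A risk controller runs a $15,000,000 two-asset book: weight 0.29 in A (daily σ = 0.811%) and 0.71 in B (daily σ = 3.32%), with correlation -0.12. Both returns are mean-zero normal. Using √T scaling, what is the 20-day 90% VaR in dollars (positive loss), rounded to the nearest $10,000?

$2,010,000

σ_p = √(0.29²·0.811² + 0.71²·3.32² + 2·-0.12·0.29·0.71·0.811·3.32) = 2.341%.
σ_{20d} = 2.341% × √20 = 10.469%.
z(90%) = 1.282.
VaR = 1.282 × 10.469% = 13.421%; on $15,000,000 that is $2,013,150.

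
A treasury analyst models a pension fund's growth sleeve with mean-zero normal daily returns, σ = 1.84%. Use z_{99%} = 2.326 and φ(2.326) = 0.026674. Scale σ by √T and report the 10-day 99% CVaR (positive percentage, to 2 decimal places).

15.52%

σ_{10d} = 1.84% × √10 = 5.819%.
ES multiplier = φ(z)/(1−α) = 0.026674/0.01 = 2.667.
ES = 5.819% × 2.667 = 15.519%.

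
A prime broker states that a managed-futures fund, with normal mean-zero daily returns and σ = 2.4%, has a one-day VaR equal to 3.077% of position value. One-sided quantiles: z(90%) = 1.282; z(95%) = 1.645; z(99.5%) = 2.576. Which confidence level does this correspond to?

Implied z = VaR/σ = 3.077 / 2.4 = 1.282.
This matches z(90%) = 1.282.

90%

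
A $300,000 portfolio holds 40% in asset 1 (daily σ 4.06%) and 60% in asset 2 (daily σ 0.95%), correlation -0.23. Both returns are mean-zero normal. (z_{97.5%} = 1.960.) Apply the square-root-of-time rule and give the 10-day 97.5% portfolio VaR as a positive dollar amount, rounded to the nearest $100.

$29,600

σ_p = √(0.4²·4.06² + 0.6²·0.95² + 2·-0.23·0.4·0.6·4.06·0.95) = 1.593%.
σ_{10d} = 1.593% × √10 = 5.038%.
VaR = 1.960 × 5.038% = 9.874%; on $300,000 that is $29,622.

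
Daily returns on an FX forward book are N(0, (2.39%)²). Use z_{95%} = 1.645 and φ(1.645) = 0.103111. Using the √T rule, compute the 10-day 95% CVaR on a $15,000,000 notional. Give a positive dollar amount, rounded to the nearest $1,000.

$2,338,000

σ_{10d} = 2.39% × √10 = 7.558%.
ES multiplier = φ(z)/(1−α) = 0.103111/0.05 = 2.062.
ES = 7.558% × 2.062 = 15.585%; on $15,000,000: $2,337,750.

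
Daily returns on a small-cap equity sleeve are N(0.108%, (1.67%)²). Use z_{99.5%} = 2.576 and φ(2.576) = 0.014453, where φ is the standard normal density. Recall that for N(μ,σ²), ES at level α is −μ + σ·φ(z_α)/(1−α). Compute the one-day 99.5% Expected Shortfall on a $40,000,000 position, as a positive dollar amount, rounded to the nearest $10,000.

Tail multiplier: φ(z)/(1−α) = 0.014453 / 0.005 = 2.891.
ES = −(0.108%) + 1.67% × 2.891 = 4.720%.
On $40,000,000: 0.04720 × $40,000,000 = $1,888,000.

$1,890,000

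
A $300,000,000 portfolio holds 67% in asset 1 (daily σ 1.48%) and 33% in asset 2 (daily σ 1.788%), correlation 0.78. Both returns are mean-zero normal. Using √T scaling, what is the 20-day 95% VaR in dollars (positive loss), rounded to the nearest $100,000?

σ_p = √(0.67²·1.48² + 0.33²·1.788² + 2·0.78·0.67·0.33·1.48·1.788) = 1.498%.
σ_{20d} = 1.498% × √20 = 6.699%.
z(95%) = 1.645.
VaR = 1.645 × 6.699% = 11.020%; on $300,000,000 that is $33,060,000.

$33,100,000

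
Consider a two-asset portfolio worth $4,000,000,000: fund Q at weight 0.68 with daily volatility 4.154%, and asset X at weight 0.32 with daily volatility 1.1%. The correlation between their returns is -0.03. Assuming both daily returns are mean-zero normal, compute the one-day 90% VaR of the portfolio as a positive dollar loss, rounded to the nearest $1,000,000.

$145,000,000

σ_p² = 0.68²·4.154² + 0.32²·1.1² + 2·-0.03·0.68·0.32·4.154·1.1 = 8.0433 (%²).
σ_p = √8.0433 = 2.836%.
At 90%, z = 1.282.
VaR = 1.282 × 2.836% = 3.636%; on $4,000,000,000 that is $145,440,000.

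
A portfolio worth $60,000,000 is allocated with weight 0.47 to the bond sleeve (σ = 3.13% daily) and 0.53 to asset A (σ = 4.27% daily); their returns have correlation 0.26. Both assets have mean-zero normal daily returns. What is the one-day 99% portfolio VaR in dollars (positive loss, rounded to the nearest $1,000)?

σ_p² = 0.47²·3.13² + 0.53²·4.27² + 2·0.26·0.47·0.53·3.13·4.27 = 9.0170 (%²).
σ_p = √9.0170 = 3.003%.
At 99%, z = 2.326.
VaR = 2.326 × 3.003% = 6.985%; on $60,000,000 that is $4,191,000.

$4,191,000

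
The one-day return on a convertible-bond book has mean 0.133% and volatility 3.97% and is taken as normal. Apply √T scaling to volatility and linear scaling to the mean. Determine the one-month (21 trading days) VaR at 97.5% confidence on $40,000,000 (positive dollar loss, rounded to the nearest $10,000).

$13,150,000

At 97.5%, z = 1.960.
σ_{21d} = 3.97% × √21 = 18.193%; μ_{21d} = 21 × 0.133% = 2.793%.
VaR = −(2.793%) + 1.960 × 18.193% = 32.865%.
On $40,000,000: 0.32865 × $40,000,000 = $13,146,000.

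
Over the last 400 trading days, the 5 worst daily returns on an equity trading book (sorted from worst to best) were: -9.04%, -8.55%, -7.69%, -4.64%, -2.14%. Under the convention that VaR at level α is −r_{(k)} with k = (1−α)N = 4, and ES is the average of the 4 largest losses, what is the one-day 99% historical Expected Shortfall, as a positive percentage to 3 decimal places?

7.480%

The 4 worst returns sum to -29.92%.
ES = −(-29.92%) / 4 = 7.48% ≈ 7.480%.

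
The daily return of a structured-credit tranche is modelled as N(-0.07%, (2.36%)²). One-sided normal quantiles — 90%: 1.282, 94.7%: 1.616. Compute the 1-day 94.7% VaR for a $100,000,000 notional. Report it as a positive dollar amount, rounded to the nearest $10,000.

$3,880,000

VaR = −μ + z·σ = −(-0.07%) + 1.616 × 2.36% = 3.884%.
On $100,000,000: 0.03884 × $100,000,000 = $3,884,000.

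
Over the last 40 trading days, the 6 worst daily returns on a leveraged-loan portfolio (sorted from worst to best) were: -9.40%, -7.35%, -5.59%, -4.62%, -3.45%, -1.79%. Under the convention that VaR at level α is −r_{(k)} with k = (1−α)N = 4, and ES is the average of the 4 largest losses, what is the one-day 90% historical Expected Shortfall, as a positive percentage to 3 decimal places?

The 4 worst returns sum to -26.96%.
ES = −(-26.96%) / 4 = 6.74% ≈ 6.740%.

6.740%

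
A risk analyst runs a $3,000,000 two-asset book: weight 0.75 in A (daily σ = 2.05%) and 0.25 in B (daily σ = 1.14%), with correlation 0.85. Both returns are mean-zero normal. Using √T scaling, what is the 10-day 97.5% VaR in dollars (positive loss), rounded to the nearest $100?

$332,100

σ_p = √(0.75²·2.05² + 0.25²·1.14² + 2·0.85·0.75·0.25·2.05·1.14) = 1.786%.
σ_{10d} = 1.786% × √10 = 5.648%.
z(97.5%) = 1.960.
VaR = 1.960 × 5.648% = 11.070%; on $3,000,000 that is $332,100.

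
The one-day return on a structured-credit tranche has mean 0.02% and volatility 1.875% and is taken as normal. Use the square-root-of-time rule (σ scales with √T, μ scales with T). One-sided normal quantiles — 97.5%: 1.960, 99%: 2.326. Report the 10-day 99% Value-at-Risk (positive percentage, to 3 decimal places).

σ_{10d} = 1.875% × √10 = 5.929%; μ_{10d} = 10 × 0.02% = 0.200%.
VaR = −(0.200%) + 2.326 × 5.929% = 13.591%.

13.591%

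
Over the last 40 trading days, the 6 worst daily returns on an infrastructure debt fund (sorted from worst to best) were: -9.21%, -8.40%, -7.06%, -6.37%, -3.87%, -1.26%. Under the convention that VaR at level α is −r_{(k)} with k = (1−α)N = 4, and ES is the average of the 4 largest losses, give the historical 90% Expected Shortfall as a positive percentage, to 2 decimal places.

7.76%

The 4 worst returns sum to -31.04%.
ES = −(-31.04%) / 4 = 7.76%.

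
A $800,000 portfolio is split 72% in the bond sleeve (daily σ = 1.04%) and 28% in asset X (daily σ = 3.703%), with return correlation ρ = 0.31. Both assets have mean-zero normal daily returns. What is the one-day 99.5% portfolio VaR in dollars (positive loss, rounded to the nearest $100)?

σ_p² = 0.72²·1.04² + 0.28²·3.703² + 2·0.31·0.72·0.28·1.04·3.703 = 2.1171 (%²).
σ_p = √2.1171 = 1.455%.
At 99.5%, z = 2.576.
VaR = 2.576 × 1.455% = 3.748%; on $800,000 that is $29,984.

$30,000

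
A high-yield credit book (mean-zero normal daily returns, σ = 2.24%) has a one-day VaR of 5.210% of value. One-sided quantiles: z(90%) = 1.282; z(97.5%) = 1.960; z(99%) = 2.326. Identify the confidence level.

99%

Implied z = VaR/σ = 5.210 / 2.24 = 2.326.
This matches z(99%) = 2.326.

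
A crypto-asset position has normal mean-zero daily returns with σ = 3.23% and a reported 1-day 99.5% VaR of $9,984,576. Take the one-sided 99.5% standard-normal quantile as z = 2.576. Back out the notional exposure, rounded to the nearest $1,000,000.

VaR as a fraction of value: z·σ = 2.576 × 3.23% = 8.32048%.
Position = $9,984,576 / 0.0832048 = $120,000,000.

$120,000,000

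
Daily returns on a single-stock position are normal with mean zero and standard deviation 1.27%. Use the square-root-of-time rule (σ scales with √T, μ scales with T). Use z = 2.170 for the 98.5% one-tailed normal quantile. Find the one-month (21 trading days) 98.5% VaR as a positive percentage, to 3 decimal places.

σ_{21d} = 1.27% × √21 = 5.820%.
VaR = 2.170 × 5.820% = 12.629%.

12.629%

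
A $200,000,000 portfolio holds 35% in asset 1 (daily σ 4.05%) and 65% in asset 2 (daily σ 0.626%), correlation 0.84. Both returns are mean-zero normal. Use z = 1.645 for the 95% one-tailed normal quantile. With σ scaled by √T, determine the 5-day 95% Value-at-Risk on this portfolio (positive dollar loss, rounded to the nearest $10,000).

σ_p = √(0.35²·4.05² + 0.65²·0.626² + 2·0.84·0.35·0.65·4.05·0.626) = 1.773%.
σ_{5d} = 1.773% × √5 = 3.965%.
VaR = 1.645 × 3.965% = 6.522%; on $200,000,000 that is $13,044,000.

$13,040,000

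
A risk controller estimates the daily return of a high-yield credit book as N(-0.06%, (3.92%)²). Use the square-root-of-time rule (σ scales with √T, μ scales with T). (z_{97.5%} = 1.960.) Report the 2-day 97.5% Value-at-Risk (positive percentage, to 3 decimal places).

σ_{2d} = 3.92% × √2 = 5.544%; μ_{2d} = 2 × -0.06% = -0.120%.
VaR = −(-0.120%) + 1.960 × 5.544% = 10.986%.

10.986%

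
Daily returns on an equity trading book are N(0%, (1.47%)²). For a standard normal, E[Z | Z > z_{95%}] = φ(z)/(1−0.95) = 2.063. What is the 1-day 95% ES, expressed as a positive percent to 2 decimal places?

ES = 1.47% × 2.063 = 3.033%.

3.03%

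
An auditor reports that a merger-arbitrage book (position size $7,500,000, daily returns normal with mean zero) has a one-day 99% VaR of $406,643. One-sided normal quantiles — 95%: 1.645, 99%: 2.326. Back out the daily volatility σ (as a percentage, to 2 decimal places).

VaR as a fraction: $406,643 / $7,500,000 = 5.422%.
σ = VaR / z = 5.422% / 2.326 = 2.331%.

2.33%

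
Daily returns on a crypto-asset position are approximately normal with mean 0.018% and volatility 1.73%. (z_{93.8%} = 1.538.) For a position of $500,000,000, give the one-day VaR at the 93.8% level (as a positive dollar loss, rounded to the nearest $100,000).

VaR = −μ + z·σ = −(0.018%) + 1.538 × 1.73% = 2.643%.
On $500,000,000: 0.02643 × $500,000,000 = $13,215,000.

$13,200,000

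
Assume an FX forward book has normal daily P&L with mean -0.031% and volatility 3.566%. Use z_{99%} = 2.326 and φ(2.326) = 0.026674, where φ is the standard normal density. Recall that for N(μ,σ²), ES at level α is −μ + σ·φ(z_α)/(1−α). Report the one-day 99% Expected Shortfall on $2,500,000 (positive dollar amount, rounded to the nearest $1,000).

$239,000

Tail multiplier: φ(z)/(1−α) = 0.026674 / 0.01 = 2.667.
ES = −(-0.031%) + 3.566% × 2.667 = 9.542%.
On $2,500,000: 0.09542 × $2,500,000 = $238,550.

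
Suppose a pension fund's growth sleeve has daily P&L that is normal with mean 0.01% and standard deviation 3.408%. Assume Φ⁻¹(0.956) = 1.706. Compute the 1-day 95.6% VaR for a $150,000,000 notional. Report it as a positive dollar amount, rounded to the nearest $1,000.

$8,706,000

VaR = −μ + z·σ = −(0.01%) + 1.706 × 3.408% = 5.804%.
On $150,000,000: 0.05804 × $150,000,000 = $8,706,000.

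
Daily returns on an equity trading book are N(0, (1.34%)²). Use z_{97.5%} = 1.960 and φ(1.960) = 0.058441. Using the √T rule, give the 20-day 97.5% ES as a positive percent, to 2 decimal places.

14.01%

σ_{20d} = 1.34% × √20 = 5.993%.
ES multiplier = φ(z)/(1−α) = 0.058441/0.025 = 2.338.
ES = 5.993% × 2.338 = 14.012%.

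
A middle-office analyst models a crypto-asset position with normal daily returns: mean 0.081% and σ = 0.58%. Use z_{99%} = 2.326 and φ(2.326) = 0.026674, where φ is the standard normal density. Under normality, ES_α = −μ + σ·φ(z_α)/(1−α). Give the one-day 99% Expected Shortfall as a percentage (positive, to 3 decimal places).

1.466%

Tail multiplier: φ(z)/(1−α) = 0.026674 / 0.01 = 2.667.
ES = −(0.081%) + 0.58% × 2.667 = 1.466%.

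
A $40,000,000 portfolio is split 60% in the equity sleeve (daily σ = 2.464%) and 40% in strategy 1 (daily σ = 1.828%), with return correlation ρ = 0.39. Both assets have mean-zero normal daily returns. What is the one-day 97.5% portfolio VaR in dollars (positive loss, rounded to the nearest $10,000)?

σ_p² = 0.6²·2.464² + 0.4²·1.828² + 2·0.39·0.6·0.4·2.464·1.828 = 3.5635 (%²).
σ_p = √3.5635 = 1.888%.
At 97.5%, z = 1.960.
VaR = 1.960 × 1.888% = 3.700%; on $40,000,000 that is $1,480,000.

$1,480,000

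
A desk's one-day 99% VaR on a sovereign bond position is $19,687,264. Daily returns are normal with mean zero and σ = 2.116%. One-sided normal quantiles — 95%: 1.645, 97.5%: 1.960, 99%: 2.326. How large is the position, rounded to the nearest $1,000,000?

VaR as a fraction of value: z·σ = 2.326 × 2.116% = 4.92182%.
Position = $19,687,264 / 0.0492182 = $400,000,000.

$400,000,000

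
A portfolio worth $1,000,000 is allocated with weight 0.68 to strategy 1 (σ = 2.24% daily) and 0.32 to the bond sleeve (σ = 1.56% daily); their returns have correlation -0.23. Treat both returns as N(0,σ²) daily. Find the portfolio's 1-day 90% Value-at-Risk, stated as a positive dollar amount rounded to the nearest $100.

σ_p² = 0.68²·2.24² + 0.32²·1.56² + 2·-0.23·0.68·0.32·2.24·1.56 = 2.2196 (%²).
σ_p = √2.2196 = 1.490%.
At 90%, z = 1.282.
VaR = 1.282 × 1.490% = 1.910%; on $1,000,000 that is $19,100.

$19,100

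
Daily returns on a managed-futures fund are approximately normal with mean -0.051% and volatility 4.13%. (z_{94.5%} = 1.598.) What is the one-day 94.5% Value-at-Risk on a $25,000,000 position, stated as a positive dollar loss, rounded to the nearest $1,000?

$1,663,000

VaR = −μ + z·σ = −(-0.051%) + 1.598 × 4.13% = 6.651%.
On $25,000,000: 0.06651 × $25,000,000 = $1,662,750.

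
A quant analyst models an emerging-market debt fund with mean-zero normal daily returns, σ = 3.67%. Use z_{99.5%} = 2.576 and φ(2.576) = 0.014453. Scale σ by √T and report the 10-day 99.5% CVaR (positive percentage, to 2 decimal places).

σ_{10d} = 3.67% × √10 = 11.606%.
ES multiplier = φ(z)/(1−α) = 0.014453/0.005 = 2.891.
ES = 11.606% × 2.891 = 33.553%.

33.55%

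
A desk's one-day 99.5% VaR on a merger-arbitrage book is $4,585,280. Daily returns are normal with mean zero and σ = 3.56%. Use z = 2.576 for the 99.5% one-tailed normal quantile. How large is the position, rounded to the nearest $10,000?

$50,000,000

VaR as a fraction of value: z·σ = 2.576 × 3.56% = 9.17056%.
Position = $4,585,280 / 0.0917056 = $50,000,000.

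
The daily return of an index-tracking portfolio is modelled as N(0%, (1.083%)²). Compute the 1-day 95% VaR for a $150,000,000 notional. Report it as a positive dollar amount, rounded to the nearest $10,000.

$2,670,000

At 95% one-sided, z = 1.645.
VaR = z·σ = 1.645 × 1.083% = 1.782%.
On $150,000,000: 0.01782 × $150,000,000 = $2,673,000.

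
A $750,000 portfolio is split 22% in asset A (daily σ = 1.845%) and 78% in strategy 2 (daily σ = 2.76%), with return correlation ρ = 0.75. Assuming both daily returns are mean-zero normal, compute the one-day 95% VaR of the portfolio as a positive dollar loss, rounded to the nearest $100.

σ_p² = 0.22²·1.845² + 0.78²·2.76² + 2·0.75·0.22·0.78·1.845·2.76 = 6.1100 (%²).
σ_p = √6.1100 = 2.472%.
At 95%, z = 1.645.
VaR = 1.645 × 2.472% = 4.066%; on $750,000 that is $30,495.

$30,500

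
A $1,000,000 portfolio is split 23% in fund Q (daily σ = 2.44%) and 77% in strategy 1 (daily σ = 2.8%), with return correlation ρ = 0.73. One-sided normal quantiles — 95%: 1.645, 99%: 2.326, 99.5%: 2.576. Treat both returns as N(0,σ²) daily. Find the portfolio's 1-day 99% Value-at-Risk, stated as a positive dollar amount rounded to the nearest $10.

$60,340

σ_p² = 0.23²·2.44² + 0.77²·2.8² + 2·0.73·0.23·0.77·2.44·2.8 = 6.7298 (%²).
σ_p = √6.7298 = 2.594%.
VaR = 2.326 × 2.594% = 6.034%; on $1,000,000 that is $60,340.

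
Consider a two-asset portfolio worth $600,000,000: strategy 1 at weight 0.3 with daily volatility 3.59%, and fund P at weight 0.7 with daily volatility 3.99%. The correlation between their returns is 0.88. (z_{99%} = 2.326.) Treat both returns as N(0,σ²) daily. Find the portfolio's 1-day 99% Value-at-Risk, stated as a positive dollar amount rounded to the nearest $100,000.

$52,700,000

σ_p² = 0.3²·3.59² + 0.7²·3.99² + 2·0.88·0.3·0.7·3.59·3.99 = 14.2550 (%²).
σ_p = √14.2550 = 3.776%.
VaR = 2.326 × 3.776% = 8.783%; on $600,000,000 that is $52,698,000.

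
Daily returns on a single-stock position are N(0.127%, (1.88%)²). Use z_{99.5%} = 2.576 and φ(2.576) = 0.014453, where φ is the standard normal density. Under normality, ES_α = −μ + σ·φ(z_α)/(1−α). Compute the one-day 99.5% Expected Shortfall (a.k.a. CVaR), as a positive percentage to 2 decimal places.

Tail multiplier: φ(z)/(1−α) = 0.014453 / 0.005 = 2.891.
ES = −(0.127%) + 1.88% × 2.891 = 5.308%.

5.31%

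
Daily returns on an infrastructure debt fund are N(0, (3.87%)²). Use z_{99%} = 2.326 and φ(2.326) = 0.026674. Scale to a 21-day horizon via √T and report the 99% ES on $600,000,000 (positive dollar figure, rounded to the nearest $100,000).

$283,800,000

σ_{21d} = 3.87% × √21 = 17.735%.
ES multiplier = φ(z)/(1−α) = 0.026674/0.01 = 2.667.
ES = 17.735% × 2.667 = 47.299%; on $600,000,000: $283,794,000.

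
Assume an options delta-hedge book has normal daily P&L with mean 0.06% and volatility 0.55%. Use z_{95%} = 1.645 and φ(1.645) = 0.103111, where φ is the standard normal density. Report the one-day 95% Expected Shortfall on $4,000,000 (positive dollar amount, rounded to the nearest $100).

Tail multiplier: φ(z)/(1−α) = 0.103111 / 0.05 = 2.062.
ES = −(0.06%) + 0.55% × 2.062 = 1.074%.
On $4,000,000: 0.01074 × $4,000,000 = $42,960.

$43,000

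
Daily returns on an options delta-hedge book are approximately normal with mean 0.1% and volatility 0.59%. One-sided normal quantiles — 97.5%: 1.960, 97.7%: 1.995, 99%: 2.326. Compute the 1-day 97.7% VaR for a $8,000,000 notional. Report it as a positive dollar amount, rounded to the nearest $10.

VaR = −μ + z·σ = −(0.1%) + 1.995 × 0.59% = 1.077%.
On $8,000,000: 0.01077 × $8,000,000 = $86,160.

$86,160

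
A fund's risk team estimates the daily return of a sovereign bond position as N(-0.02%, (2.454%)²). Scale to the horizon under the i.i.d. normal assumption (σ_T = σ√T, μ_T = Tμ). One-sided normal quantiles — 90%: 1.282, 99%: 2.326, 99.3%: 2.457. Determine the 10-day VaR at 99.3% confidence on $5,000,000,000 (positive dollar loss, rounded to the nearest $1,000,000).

$963,000,000

σ_{10d} = 2.454% × √10 = 7.760%; μ_{10d} = 10 × -0.02% = -0.200%.
VaR = −(-0.200%) + 2.457 × 7.760% = 19.266%.
On $5,000,000,000: 0.19266 × $5,000,000,000 = $963,300,000.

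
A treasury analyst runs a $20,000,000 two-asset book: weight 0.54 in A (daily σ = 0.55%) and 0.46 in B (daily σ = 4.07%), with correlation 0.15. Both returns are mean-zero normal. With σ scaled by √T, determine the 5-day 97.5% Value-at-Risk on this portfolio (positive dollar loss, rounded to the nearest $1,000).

σ_p = √(0.54²·0.55² + 0.46²·4.07² + 2·0.15·0.54·0.46·0.55·4.07) = 1.939%.
σ_{5d} = 1.939% × √5 = 4.336%.
z(97.5%) = 1.960.
VaR = 1.960 × 4.336% = 8.499%; on $20,000,000 that is $1,699,800.

$1,700,000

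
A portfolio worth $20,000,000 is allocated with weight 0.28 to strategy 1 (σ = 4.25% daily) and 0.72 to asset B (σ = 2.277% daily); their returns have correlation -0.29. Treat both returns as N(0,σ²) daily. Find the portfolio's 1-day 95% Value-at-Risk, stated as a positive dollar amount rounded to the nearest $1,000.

$567,000

σ_p² = 0.28²·4.25² + 0.72²·2.277² + 2·-0.29·0.28·0.72·4.25·2.277 = 2.9723 (%²).
σ_p = √2.9723 = 1.724%.
At 95%, z = 1.645.
VaR = 1.645 × 1.724% = 2.836%; on $20,000,000 that is $567,200.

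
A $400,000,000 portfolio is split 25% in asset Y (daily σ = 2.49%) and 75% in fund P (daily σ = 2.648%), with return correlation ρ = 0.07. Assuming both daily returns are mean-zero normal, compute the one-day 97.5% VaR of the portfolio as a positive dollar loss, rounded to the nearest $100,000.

σ_p² = 0.25²·2.49² + 0.75²·2.648² + 2·0.07·0.25·0.75·2.49·2.648 = 4.5048 (%²).
σ_p = √4.5048 = 2.122%.
At 97.5%, z = 1.960.
VaR = 1.960 × 2.122% = 4.159%; on $400,000,000 that is $16,636,000.

$16,600,000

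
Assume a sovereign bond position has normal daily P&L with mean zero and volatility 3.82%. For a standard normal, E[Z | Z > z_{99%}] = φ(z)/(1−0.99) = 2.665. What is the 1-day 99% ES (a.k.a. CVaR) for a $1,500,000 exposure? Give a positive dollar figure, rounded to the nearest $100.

$152,700

ES = 3.82% × 2.665 = 10.180%.
On $1,500,000: 0.10180 × $1,500,000 = $152,700.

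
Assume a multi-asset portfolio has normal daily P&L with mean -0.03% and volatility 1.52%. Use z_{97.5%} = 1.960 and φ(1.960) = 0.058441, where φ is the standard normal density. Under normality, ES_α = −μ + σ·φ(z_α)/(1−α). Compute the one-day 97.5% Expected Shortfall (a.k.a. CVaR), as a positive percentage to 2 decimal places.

3.58%

Tail multiplier: φ(z)/(1−α) = 0.058441 / 0.025 = 2.338.
ES = −(-0.03%) + 1.52% × 2.338 = 3.584%.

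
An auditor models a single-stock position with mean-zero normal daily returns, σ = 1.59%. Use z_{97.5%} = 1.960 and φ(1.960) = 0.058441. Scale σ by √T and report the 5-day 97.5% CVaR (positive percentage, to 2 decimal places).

8.31%

σ_{5d} = 1.59% × √5 = 3.555%.
ES multiplier = φ(z)/(1−α) = 0.058441/0.025 = 2.338.
ES = 3.555% × 2.338 = 8.312%.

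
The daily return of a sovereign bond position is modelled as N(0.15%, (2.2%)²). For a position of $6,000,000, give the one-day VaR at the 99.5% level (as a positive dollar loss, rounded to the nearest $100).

At 99.5% one-sided, z = 2.576.
VaR = −μ + z·σ = −(0.15%) + 2.576 × 2.2% = 5.517%.
On $6,000,000: 0.05517 × $6,000,000 = $331,020.

$331,000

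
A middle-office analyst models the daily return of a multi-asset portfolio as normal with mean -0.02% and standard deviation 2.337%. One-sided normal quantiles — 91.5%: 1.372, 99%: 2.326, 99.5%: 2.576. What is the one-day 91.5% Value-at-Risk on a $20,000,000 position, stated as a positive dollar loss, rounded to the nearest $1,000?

$645,000

VaR = −μ + z·σ = −(-0.02%) + 1.372 × 2.337% = 3.226%.
On $20,000,000: 0.03226 × $20,000,000 = $645,200.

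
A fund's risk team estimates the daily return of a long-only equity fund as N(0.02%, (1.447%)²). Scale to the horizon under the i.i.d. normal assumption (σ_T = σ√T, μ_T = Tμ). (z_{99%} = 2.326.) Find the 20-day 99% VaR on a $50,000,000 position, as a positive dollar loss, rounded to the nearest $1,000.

σ_{20d} = 1.447% × √20 = 6.471%; μ_{20d} = 20 × 0.02% = 0.400%.
VaR = −(0.400%) + 2.326 × 6.471% = 14.652%.
On $50,000,000: 0.14652 × $50,000,000 = $7,326,000.

$7,326,000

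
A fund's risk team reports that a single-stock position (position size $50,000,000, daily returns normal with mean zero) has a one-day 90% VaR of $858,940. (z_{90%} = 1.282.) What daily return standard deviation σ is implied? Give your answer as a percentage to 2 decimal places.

1.34%

VaR as a fraction: $858,940 / $50,000,000 = 1.718%.
σ = VaR / z = 1.718% / 1.282 = 1.340%.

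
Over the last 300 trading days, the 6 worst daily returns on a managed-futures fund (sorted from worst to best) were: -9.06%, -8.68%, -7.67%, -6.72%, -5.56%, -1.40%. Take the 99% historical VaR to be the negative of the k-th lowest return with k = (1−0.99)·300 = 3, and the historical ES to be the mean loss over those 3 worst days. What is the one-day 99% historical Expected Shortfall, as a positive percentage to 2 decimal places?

8.47%

The 3 worst returns sum to -25.41%.
ES = −(-25.41%) / 3 = 8.47%.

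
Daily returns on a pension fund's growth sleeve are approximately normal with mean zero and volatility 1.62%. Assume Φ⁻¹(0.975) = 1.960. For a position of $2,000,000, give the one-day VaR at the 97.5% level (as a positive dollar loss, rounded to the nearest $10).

VaR = z·σ = 1.960 × 1.62% = 3.175%.
On $2,000,000: 0.03175 × $2,000,000 = $63,500.

$63,500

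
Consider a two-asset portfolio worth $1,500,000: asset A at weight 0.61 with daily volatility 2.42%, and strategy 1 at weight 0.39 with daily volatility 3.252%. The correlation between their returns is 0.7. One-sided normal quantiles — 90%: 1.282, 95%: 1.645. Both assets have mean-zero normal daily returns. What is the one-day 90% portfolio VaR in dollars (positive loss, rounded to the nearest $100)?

$48,700

σ_p² = 0.61²·2.42² + 0.39²·3.252² + 2·0.7·0.61·0.39·2.42·3.252 = 6.4088 (%²).
σ_p = √6.4088 = 2.532%.
VaR = 1.282 × 2.532% = 3.246%; on $1,500,000 that is $48,690.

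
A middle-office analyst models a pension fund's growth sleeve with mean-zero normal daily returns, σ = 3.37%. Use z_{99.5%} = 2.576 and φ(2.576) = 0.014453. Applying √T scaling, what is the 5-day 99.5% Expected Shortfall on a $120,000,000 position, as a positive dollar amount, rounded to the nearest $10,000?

$26,140,000

σ_{5d} = 3.37% × √5 = 7.536%.
ES multiplier = φ(z)/(1−α) = 0.014453/0.005 = 2.891.
ES = 7.536% × 2.891 = 21.787%; on $120,000,000: $26,144,400.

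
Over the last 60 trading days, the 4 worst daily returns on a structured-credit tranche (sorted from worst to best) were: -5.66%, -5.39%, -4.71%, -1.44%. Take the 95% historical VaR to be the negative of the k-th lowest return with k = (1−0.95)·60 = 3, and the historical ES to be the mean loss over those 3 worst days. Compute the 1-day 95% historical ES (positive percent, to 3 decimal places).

The 3 worst returns sum to -15.76%.
ES = −(-15.76%) / 3 = 5.2533…% ≈ 5.253%.

5.253%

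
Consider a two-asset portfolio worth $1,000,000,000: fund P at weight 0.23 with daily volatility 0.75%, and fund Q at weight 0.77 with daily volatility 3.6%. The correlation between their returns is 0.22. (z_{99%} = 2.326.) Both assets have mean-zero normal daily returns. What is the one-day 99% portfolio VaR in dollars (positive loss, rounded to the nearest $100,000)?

σ_p² = 0.23²·0.75² + 0.77²·3.6² + 2·0.22·0.23·0.77·0.75·3.6 = 7.9241 (%²).
σ_p = √7.9241 = 2.815%.
VaR = 2.326 × 2.815% = 6.548%; on $1,000,000,000 that is $65,480,000.

$65,500,000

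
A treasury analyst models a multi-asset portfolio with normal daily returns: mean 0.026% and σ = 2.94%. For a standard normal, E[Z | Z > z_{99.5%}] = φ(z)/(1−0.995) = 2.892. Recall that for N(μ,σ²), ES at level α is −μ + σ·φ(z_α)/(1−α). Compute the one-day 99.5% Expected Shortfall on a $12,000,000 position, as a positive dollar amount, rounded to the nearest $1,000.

$1,017,000

ES = −(0.026%) + 2.94% × 2.892 = 8.476%.
On $12,000,000: 0.08476 × $12,000,000 = $1,017,120.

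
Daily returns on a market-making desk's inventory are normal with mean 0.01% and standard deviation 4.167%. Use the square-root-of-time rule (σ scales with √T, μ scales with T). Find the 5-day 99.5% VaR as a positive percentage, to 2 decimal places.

23.95%

At 99.5%, z = 2.576.
σ_{5d} = 4.167% × √5 = 9.318%; μ_{5d} = 5 × 0.01% = 0.050%.
VaR = −(0.050%) + 2.576 × 9.318% = 23.953%.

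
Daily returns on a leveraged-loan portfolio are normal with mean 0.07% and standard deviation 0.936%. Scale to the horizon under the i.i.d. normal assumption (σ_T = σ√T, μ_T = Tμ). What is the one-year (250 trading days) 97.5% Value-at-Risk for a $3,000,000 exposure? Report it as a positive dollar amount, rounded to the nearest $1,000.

At 97.5%, z = 1.960.
σ_{250d} = 0.936% × √250 = 14.799%; μ_{250d} = 250 × 0.07% = 17.500%.
VaR = −(17.500%) + 1.960 × 14.799% = 11.506%.
On $3,000,000: 0.11506 × $3,000,000 = $345,180.

$345,000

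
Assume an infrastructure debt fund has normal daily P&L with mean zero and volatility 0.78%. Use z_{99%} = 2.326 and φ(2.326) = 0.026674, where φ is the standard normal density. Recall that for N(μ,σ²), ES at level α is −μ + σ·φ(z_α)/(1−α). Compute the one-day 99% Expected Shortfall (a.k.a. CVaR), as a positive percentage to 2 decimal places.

2.08%

Tail multiplier: φ(z)/(1−α) = 0.026674 / 0.01 = 2.667.
ES = 0.78% × 2.667 = 2.080%.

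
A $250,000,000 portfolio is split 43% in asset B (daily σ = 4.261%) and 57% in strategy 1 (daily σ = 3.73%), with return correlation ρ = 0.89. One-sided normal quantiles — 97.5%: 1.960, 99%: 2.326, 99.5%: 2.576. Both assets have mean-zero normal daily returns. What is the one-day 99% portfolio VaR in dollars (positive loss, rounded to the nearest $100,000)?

σ_p² = 0.43²·4.261² + 0.57²·3.73² + 2·0.89·0.43·0.57·4.261·3.73 = 14.8114 (%²).
σ_p = √14.8114 = 3.849%.
VaR = 2.326 × 3.849% = 8.953%; on $250,000,000 that is $22,382,500.

$22,400,000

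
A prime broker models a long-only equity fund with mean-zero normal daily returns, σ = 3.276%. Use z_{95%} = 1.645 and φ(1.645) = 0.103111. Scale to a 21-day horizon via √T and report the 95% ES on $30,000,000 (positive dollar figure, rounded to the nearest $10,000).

σ_{21d} = 3.276% × √21 = 15.013%.
ES multiplier = φ(z)/(1−α) = 0.103111/0.05 = 2.062.
ES = 15.013% × 2.062 = 30.957%; on $30,000,000: $9,287,100.

$9,290,000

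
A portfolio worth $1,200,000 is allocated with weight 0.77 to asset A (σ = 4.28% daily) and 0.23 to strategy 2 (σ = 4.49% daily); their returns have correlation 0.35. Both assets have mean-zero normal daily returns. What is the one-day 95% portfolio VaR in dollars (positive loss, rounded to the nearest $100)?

σ_p² = 0.77²·4.28² + 0.23²·4.49² + 2·0.35·0.77·0.23·4.28·4.49 = 14.3098 (%²).
σ_p = √14.3098 = 3.783%.
At 95%, z = 1.645.
VaR = 1.645 × 3.783% = 6.223%; on $1,200,000 that is $74,676.

$74,700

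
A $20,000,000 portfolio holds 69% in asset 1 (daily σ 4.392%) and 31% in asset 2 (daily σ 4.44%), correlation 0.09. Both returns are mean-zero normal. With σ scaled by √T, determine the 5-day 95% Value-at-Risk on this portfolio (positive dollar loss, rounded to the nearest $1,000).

σ_p = √(0.69²·4.392² + 0.31²·4.44² + 2·0.09·0.69·0.31·4.392·4.44) = 3.439%.
σ_{5d} = 3.439% × √5 = 7.690%.
z(95%) = 1.645.
VaR = 1.645 × 7.690% = 12.650%; on $20,000,000 that is $2,530,000.

$2,530,000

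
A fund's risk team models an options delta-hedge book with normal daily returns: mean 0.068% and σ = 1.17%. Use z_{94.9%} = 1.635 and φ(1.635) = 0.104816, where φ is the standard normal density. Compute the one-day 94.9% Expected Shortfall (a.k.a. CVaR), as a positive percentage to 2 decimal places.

2.34%

Tail multiplier: φ(z)/(1−α) = 0.104816 / 0.051 = 2.055.
ES = −(0.068%) + 1.17% × 2.055 = 2.336%.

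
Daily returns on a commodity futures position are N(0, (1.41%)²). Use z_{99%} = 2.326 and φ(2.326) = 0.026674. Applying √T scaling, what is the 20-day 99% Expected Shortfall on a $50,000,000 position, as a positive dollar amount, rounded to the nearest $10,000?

σ_{20d} = 1.41% × √20 = 6.306%.
ES multiplier = φ(z)/(1−α) = 0.026674/0.01 = 2.667.
ES = 6.306% × 2.667 = 16.818%; on $50,000,000: $8,409,000.

$8,410,000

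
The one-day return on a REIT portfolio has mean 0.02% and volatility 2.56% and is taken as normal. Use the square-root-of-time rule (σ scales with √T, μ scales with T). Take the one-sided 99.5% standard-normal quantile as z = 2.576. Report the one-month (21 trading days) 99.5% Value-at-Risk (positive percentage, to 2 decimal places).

29.80%

σ_{21d} = 2.56% × √21 = 11.731%; μ_{21d} = 21 × 0.02% = 0.420%.
VaR = −(0.420%) + 2.576 × 11.731% = 29.799%.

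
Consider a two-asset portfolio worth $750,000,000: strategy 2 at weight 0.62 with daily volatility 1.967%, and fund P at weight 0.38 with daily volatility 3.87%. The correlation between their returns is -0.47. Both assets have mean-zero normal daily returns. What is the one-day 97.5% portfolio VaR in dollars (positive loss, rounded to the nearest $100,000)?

σ_p² = 0.62²·1.967² + 0.38²·3.87² + 2·-0.47·0.62·0.38·1.967·3.87 = 1.9641 (%²).
σ_p = √1.9641 = 1.401%.
At 97.5%, z = 1.960.
VaR = 1.960 × 1.401% = 2.746%; on $750,000,000 that is $20,595,000.

$20,600,000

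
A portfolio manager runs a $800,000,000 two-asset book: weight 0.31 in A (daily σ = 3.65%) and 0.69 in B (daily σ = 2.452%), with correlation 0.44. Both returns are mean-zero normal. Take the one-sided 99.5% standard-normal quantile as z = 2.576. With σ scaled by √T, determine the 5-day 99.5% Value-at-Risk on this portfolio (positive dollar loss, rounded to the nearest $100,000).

$111,200,000

σ_p = √(0.31²·3.65² + 0.69²·2.452² + 2·0.44·0.31·0.69·3.65·2.452) = 2.414%.
σ_{5d} = 2.414% × √5 = 5.398%.
VaR = 2.576 × 5.398% = 13.905%; on $800,000,000 that is $111,240,000.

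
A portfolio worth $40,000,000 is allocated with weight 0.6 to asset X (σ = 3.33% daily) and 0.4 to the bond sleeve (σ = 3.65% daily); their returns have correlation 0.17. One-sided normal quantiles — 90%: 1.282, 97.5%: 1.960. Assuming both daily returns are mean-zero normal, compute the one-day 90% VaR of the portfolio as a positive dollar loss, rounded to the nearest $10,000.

$1,370,000

σ_p² = 0.6²·3.33² + 0.4²·3.65² + 2·0.17·0.6·0.4·3.33·3.65 = 7.1154 (%²).
σ_p = √7.1154 = 2.667%.
VaR = 1.282 × 2.667% = 3.419%; on $40,000,000 that is $1,367,600.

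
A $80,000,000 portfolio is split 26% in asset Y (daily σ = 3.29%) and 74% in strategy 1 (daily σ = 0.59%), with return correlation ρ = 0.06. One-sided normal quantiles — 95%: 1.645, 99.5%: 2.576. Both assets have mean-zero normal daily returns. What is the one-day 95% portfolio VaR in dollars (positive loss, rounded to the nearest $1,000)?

$1,294,000

σ_p² = 0.26²·3.29² + 0.74²·0.59² + 2·0.06·0.26·0.74·3.29·0.59 = 0.9671 (%²).
σ_p = √0.9671 = 0.983%.
VaR = 1.645 × 0.983% = 1.617%; on $80,000,000 that is $1,293,600.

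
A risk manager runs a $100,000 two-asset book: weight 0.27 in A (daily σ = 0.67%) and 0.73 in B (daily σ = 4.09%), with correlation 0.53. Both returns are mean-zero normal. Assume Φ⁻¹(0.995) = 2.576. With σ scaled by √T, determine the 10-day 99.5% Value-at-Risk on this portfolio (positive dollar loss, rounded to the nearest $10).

σ_p = √(0.27²·0.67² + 0.73²·4.09² + 2·0.53·0.27·0.73·0.67·4.09) = 3.085%.
σ_{10d} = 3.085% × √10 = 9.756%.
VaR = 2.576 × 9.756% = 25.131%; on $100,000 that is $25,131.

$25,130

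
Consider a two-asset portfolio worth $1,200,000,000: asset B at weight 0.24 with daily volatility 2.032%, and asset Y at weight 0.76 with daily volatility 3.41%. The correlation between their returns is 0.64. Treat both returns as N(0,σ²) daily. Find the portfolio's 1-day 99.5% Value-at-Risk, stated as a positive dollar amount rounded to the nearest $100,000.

$90,500,000

σ_p² = 0.24²·2.032² + 0.76²·3.41² + 2·0.64·0.24·0.76·2.032·3.41 = 8.5720 (%²).
σ_p = √8.5720 = 2.928%.
At 99.5%, z = 2.576.
VaR = 2.576 × 2.928% = 7.543%; on $1,200,000,000 that is $90,516,000.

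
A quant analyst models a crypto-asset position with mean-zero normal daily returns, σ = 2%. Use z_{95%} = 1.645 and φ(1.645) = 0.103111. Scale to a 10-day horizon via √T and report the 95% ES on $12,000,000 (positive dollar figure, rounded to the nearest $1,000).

σ_{10d} = 2% × √10 = 6.325%.
ES multiplier = φ(z)/(1−α) = 0.103111/0.05 = 2.062.
ES = 6.325% × 2.062 = 13.042%; on $12,000,000: $1,565,040.

$1,565,000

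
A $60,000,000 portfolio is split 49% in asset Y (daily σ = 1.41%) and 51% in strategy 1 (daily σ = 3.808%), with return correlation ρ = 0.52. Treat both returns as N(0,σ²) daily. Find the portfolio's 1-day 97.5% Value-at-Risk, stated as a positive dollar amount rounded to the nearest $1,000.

$2,794,000

σ_p² = 0.49²·1.41² + 0.51²·3.808² + 2·0.52·0.49·0.51·1.41·3.808 = 5.6445 (%²).
σ_p = √5.6445 = 2.376%.
At 97.5%, z = 1.960.
VaR = 1.960 × 2.376% = 4.657%; on $60,000,000 that is $2,794,200.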